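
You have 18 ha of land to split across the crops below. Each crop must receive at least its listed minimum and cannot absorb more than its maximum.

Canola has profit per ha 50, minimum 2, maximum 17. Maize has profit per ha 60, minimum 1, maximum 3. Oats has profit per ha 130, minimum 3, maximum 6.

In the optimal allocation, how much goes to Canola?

9

Meeting every minimum uses 2+1+3 = 6 ha, leaving 12.
Highest profit per ha first: Oats 130 > Maize 60 > Canola 50.
Oats: +3 to 6 (cap) — 9 left.
Give Maize 2 more to hit its cap of 3 — 7 left.
Only 7 left; Canola takes them to reach 9.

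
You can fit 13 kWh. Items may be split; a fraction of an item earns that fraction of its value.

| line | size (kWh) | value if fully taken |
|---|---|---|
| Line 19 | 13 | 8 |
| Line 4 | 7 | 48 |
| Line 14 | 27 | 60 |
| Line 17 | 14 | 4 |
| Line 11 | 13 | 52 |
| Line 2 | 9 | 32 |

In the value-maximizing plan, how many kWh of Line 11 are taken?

6

Sort by value density: Line 4 48/7≈6.86, Line 11 52/13≈4, Line 2 32/9≈3.56, Line 14 60/27≈2.22, Line 19 8/13≈0.615, Line 17 4/14≈0.286.
All 7 kWh of Line 4 fit (value 48) — 6 remain.
Fill the last 6 kWh with part of Line 11: 6/13 of it earns 24.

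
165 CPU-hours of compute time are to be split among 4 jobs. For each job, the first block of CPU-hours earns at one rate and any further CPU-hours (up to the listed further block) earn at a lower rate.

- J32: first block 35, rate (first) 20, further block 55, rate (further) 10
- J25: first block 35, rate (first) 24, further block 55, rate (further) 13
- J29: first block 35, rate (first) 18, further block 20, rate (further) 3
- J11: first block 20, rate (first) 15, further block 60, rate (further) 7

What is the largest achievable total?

2990

Rank every tier by rate: J25/tier1 24 > J32/tier1 20 > J29/tier1 18 > J11/tier1 15 > J25/tier2 13 > J32/tier2 10 > J11/tier2 7 > J29/tier2 3.
J25 tier1 at 24: fill all 35 → 130 left.
J32/tier1 (20): +35 → 95 left.
Fill J29 tier1 block (35 at 18) → 60 left.
Fill J11 tier1 block (20 at 15) → 40 left.
J25/tier2: +40 of 55 at 13; pool empty.
Total = 24×35 + 20×35 + 18×35 + 15×20 + 13×40 = 2990.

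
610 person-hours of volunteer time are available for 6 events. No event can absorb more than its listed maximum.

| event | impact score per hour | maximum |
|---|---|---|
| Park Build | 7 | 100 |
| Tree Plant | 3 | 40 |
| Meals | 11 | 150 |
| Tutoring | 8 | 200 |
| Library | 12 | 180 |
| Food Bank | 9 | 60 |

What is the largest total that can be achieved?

Order the events by impact score per hour: Library 12 > Meals 11 > Food Bank 9 > Tutoring 8 > Park Build 7 > Tree Plant 3.
Library: +180 to 180 (cap) — 430 left.
Meals: +150 to 150 (cap) — 280 left.
Food Bank takes 60 to reach its cap of 60 — 220 left.
Tutoring: +200 to 200 (cap) — 20 left.
Only 20 left; Park Build takes them to reach 20.
Total = 7×20 + 11×150 + 8×200 + 12×180 + 9×60 = 6090.

6090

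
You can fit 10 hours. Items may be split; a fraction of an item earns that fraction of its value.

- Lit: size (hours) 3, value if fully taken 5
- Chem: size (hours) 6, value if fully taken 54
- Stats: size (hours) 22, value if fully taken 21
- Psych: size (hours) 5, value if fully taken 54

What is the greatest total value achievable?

99

Best value per unit of size first: Psych 54/5≈10.8, Chem 54/6≈9, Lit 5/3≈1.67, Stats 21/22≈0.955.
Take all of Psych (5 hours, value 54) — 5 hours left.
Fill the last 5 hours with part of Chem: 5/6 of it earns 45.
Total value = 99.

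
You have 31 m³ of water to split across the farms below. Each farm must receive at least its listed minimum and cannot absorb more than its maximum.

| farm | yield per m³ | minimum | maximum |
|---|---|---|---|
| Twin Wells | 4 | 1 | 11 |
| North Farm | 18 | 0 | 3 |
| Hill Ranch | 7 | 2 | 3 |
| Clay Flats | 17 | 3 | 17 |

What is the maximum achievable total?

Meeting every minimum uses 1+0+2+3 = 6 m³, leaving 25.
Order the farms by yield per m³: North Farm 18 > Clay Flats 17 > Hill Ranch 7 > Twin Wells 4.
North Farm: +3 to 3 (cap) → 22 left.
Clay Flats: +14 to 17 (cap) → 8 left.
Hill Ranch takes 1 more to reach its cap of 3 → 7 left.
Twin Wells: +7 (room for 10) → 8. Pool exhausted.
Total = 4×8 + 18×3 + 7×3 + 17×17 = 396.

396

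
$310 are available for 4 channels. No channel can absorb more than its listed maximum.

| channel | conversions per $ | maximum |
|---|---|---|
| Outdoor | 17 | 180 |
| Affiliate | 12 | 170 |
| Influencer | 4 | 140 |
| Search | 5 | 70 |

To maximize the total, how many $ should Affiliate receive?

Highest conversions per $ first: Outdoor 17 > Affiliate 12 > Search 5 > Influencer 4.
Outdoor takes 180 to reach its cap of 180 → 130 left.
Affiliate has room for 170 but only 130 remain, so it gets 130.

130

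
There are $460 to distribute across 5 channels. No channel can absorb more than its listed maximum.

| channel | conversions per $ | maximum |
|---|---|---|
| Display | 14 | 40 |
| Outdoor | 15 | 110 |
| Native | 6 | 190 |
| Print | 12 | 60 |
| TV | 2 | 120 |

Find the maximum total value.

4190

Rank by conversions per $: Outdoor 15 > Display 14 > Print 12 > Native 6 > TV 2.
Give Outdoor 110 to hit its cap of 110 → 350 left.
Display: +40 to 40 (cap) → 310 left.
Print takes 60 to reach its cap of 60 → 250 left.
Native: +190 to 190 (cap) → 60 left.
TV has room for 120 but only 60 remain, so it gets 60.
Total = 14×40 + 15×110 + 6×190 + 12×60 + 2×60 = 4190.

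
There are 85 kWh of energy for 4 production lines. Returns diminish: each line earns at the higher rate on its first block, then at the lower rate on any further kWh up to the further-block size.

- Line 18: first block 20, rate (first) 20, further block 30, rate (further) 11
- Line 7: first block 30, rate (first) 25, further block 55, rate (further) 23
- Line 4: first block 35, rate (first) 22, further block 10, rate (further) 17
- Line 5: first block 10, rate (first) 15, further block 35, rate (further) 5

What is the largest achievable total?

Order all 8 blocks by rate: Line 7/first 25 > Line 7/second 23 > Line 4/first 22 > Line 18/first 20 > Line 4/second 17 > Line 5/first 15 > Line 18/second 11 > Line 5/second 5.
Line 7 first at 25: fill all 30 — 55 left.
Fill Line 7 second block (55 at 23) — 0 left.
Total = 25×30 + 23×55 = 2015.

2015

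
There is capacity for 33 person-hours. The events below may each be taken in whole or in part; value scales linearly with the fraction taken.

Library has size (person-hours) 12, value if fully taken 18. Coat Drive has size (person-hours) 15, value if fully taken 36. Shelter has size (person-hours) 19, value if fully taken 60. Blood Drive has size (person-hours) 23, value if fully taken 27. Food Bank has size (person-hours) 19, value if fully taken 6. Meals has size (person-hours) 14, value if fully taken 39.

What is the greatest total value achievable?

Sort by value density: Shelter 60/19≈3.16, Meals 39/14≈2.79, Coat Drive 36/15≈2.4, Library 18/12≈1.5, Blood Drive 27/23≈1.17, Food Bank 6/19≈0.316.
Shelter: take in full, 19 person-hours for value 60 — 14 left.
Take all of Meals (14 person-hours, value 39) — 0 person-hours left.
Total value = 99.

99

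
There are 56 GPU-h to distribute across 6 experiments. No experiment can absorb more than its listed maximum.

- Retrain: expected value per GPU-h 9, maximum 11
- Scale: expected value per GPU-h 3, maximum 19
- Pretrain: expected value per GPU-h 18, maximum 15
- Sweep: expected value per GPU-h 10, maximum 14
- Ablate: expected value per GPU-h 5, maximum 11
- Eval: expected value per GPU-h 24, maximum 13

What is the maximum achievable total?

Highest expected value per GPU-h first: Eval 24 > Pretrain 18 > Sweep 10 > Retrain 9 > Ablate 5 > Scale 3.
Eval takes 13 to reach its cap of 13 → 43 left.
Give Pretrain 15 to hit its cap of 15 → 28 left.
Sweep: +14 to 14 (cap) → 14 left.
Give Retrain 11 to hit its cap of 11 → 3 left.
Only 3 left; Ablate takes them to reach 3.
Total = 9×11 + 18×15 + 10×14 + 5×3 + 24×13 = 836.

836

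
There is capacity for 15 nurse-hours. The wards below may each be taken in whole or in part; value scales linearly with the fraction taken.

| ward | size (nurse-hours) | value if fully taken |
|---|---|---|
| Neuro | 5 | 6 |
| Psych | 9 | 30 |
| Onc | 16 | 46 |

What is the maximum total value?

Sort by value density: Psych 30/9≈3.33, Onc 46/16≈2.88, Neuro 6/5≈1.2.
Psych: take in full, 9 nurse-hours for value 30 → 6 left.
6 nurse-hours left: a 6/16 share of Onc gives 46×6/16 = 17.25.
Total value = 47.25.

47.25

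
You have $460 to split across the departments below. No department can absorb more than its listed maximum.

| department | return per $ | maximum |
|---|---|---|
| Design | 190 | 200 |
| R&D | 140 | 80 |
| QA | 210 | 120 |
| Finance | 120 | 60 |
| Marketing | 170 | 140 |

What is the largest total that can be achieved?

Rank by return per $: QA 210 > Design 190 > Marketing 170 > R&D 140 > Finance 120.
Give QA 120 to hit its cap of 120 ; 340 left.
Design takes 200 to reach its cap of 200 ; 140 left.
Marketing takes 140 to reach its cap of 140 ; 0 left.
Total = 190×200 + 210×120 + 170×140 = 87000.

87000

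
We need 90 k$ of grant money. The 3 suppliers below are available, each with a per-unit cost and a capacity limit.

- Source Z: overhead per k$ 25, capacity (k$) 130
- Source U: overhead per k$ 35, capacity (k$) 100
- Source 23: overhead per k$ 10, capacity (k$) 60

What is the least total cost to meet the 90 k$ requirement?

Fill from the cheapest supplier first.
Source 23 (10): use full 60 — 30 k$ to go.
Source Z (25): take the remaining 30 — done.
Source U: unused.
Cost = 60×10 + 30×25 = 1350.

1350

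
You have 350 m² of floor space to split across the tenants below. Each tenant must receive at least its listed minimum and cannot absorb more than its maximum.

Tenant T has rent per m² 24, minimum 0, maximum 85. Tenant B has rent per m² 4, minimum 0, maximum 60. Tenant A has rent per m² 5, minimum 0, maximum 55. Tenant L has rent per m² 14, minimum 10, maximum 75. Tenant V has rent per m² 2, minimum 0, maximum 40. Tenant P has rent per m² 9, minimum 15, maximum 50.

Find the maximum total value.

Meeting every minimum uses 0+0+0+10+0+15 = 25 m², leaving 325.
Order the tenants by rent per m²: Tenant T 24 > Tenant L 14 > Tenant P 9 > Tenant A 5 > Tenant B 4 > Tenant V 2.
Tenant T takes 85 more to reach its cap of 85 ; 240 left.
Give Tenant L 65 more to hit its cap of 75 ; 175 left.
Tenant P takes 35 more to reach its cap of 50 ; 140 left.
Tenant A: +55 to 55 (cap) ; 85 left.
Tenant B: +60 to 60 (cap) ; 25 left.
Tenant V has room for 40 more but only 25 remain, so it gets 25.
Total = 24×85 + 4×60 + 5×55 + 14×75 + 2×25 + 9×50 = 4105.

4105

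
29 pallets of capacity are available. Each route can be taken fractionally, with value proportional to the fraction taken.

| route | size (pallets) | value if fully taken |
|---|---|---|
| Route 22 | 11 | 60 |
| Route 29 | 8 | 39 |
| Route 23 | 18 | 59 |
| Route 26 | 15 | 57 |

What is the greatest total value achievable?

Sort by value density: Route 22 60/11≈5.45, Route 29 39/8≈4.88, Route 26 57/15≈3.8, Route 23 59/18≈3.28.
Take all of Route 22 (11 pallets, value 60) ; 18 pallets left.
Route 29: take in full, 8 pallets for value 39 ; 10 left.
Fill the last 10 pallets with part of Route 26: 10/15 of it earns 38.
Total value = 137.

137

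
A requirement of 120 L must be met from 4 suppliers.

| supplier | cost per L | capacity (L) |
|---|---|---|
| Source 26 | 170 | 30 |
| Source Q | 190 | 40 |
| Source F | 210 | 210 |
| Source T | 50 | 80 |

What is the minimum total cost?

11000

Cheapest first:
Take 80 from Source T at 50 → need 40 more.
Source 26 (170): use full 30 → 10 L to go.
Source Q at 190: take 10 of its 40 → requirement met.
Source F: unused.
Cost = 80×50 + 30×170 + 10×190 = 11000.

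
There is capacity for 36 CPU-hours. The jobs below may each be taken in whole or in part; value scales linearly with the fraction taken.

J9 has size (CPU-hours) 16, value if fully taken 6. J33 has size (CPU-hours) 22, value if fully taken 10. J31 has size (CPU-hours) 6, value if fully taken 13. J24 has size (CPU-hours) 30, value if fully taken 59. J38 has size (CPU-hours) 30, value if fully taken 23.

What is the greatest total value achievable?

72

Best value per unit of size first: J31 13/6≈2.17, J24 59/30≈1.97, J38 23/30≈0.767, J33 10/22≈0.455, J9 6/16≈0.375.
All 6 CPU-hours of J31 fit (value 13) → 30 remain.
Take all of J24 (30 CPU-hours, value 59) → 0 CPU-hours left.
Total value = 72.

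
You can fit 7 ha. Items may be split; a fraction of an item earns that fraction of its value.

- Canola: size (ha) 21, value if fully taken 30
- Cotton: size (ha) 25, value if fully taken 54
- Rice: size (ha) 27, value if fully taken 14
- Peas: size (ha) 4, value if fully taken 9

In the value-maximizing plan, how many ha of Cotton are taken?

3

Sort by value density: Peas 9/4≈2.25, Cotton 54/25≈2.16, Canola 30/21≈1.43, Rice 14/27≈0.519.
All 4 ha of Peas fit (value 9) — 3 remain.
Fill the last 3 ha with part of Cotton: 3/25 of it earns 6.48.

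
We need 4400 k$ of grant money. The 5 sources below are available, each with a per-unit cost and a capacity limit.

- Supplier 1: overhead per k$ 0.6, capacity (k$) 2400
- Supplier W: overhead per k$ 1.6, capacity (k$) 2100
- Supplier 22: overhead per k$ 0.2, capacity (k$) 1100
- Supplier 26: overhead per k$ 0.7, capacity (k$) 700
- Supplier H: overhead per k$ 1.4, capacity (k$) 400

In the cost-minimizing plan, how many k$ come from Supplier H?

Fill from the cheapest source first.
Supplier 22 at 0.2: take all 1100 k$ → 3300 still needed.
Supplier 1 (0.6): use full 2400 → 900 k$ to go.
Supplier 26 (0.7): use full 700 → 200 k$ to go.
Supplier H at 1.4: take 200 of its 400 → requirement met.
Supplier W: unused.

200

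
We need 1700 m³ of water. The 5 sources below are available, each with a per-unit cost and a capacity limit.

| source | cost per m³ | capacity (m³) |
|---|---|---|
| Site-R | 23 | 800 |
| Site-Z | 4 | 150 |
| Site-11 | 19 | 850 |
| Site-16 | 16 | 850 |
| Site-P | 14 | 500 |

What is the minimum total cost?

25000

Use sources in increasing cost order.
Take 150 from Site-Z at 4 ; need 1550 more.
Site-P at 14: take all 500 m³ ; 1050 still needed.
Site-16 (16): use full 850 ; 200 m³ to go.
Site-11 (19): take the remaining 200 ; done.
Site-R: unused.
Cost = 150×4 + 500×14 + 850×16 + 200×19 = 25000.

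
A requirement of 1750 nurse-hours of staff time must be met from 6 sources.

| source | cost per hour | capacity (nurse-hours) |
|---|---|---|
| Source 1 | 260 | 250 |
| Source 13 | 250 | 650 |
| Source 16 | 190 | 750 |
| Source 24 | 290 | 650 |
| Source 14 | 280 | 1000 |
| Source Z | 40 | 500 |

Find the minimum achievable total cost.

287500

Fill from the cheapest source first.
Source Z (40): use full 500 — 1250 nurse-hours to go.
Source 16 at 190: take all 750 nurse-hours — 500 still needed.
Take 500 from Source 13 at 250 to finish.
Source 1, Source 14, Source 24: unused.
Cost = 500×40 + 750×190 + 500×250 = 287500.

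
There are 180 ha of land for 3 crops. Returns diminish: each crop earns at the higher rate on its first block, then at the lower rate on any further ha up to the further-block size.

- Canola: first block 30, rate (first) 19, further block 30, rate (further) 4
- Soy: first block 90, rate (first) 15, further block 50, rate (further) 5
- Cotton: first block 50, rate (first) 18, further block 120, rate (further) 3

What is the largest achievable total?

Rank every tier by rate: Canola/first 19 > Cotton/first 18 > Soy/first 15 > Soy/second 5 > Canola/second 4 > Cotton/second 3.
Fill Canola first block (30 at 19) — 150 left.
Cotton/first (18): +50 — 100 left.
Soy first at 15: fill all 90 — 10 left.
Soy/second: +10 of 50 at 5; pool empty.
Total = 19×30 + 18×50 + 15×90 + 5×10 = 2870.

2870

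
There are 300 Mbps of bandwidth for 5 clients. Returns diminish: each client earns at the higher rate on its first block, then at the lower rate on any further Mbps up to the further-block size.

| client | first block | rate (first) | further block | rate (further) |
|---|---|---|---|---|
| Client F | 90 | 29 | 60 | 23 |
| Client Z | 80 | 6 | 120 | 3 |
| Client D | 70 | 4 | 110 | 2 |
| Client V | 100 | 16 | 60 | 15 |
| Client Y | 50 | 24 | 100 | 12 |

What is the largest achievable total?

Rank every tier by rate: Client F/T1 29 > Client Y/T1 24 > Client F/T2 23 > Client V/T1 16 > Client V/T2 15 > Client Y/T2 12 > Client Z/T1 6 > Client D/T1 4 > Client Z/T2 3 > Client D/T2 2.
Client F/T1 (29): +90 — 210 left.
Client Y/T1 (24): +50 — 160 left.
Client F T2 at 23: fill all 60 — 100 left.
Client V/T1 (16): +100 — 0 left.
Total = 29×90 + 24×50 + 23×60 + 16×100 = 6790.

6790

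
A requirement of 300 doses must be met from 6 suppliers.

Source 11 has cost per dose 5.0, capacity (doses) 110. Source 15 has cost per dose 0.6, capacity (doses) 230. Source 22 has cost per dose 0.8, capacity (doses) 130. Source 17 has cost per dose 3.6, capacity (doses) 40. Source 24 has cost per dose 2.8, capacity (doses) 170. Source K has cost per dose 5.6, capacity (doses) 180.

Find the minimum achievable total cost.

Cheapest first:
Source 15 (0.6): use full 230 — 70 doses to go.
Take 70 from Source 22 at 0.8 to finish.
Source 24, Source 17, Source 11, Source K: unused.
Cost = 230×0.6 + 70×0.8 = 194.

194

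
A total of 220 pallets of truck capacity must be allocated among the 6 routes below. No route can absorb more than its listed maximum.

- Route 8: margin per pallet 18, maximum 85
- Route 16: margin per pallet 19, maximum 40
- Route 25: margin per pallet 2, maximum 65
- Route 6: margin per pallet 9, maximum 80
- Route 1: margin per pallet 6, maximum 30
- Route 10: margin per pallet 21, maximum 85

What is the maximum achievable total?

Highest margin per pallet first: Route 10 21 > Route 16 19 > Route 8 18 > Route 6 9 > Route 1 6 > Route 25 2.
Route 10 takes 85 to reach its cap of 85 — 135 left.
Give Route 16 40 to hit its cap of 40 — 95 left.
Route 8 takes 85 to reach its cap of 85 — 10 left.
Route 6 has room for 80 but only 10 remain, so it gets 10.
Total = 18×85 + 19×40 + 9×10 + 21×85 = 4165.

4165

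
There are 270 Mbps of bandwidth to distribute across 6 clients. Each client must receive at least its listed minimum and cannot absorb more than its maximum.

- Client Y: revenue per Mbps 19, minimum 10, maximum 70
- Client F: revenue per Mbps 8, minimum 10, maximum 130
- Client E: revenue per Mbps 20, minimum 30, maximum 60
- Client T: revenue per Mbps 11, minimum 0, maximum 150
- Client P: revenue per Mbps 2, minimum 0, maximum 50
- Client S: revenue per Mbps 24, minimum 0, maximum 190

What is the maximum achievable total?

Meeting every minimum uses 10+10+30+0+0+0 = 50 Mbps, leaving 220.
Highest revenue per Mbps first: Client S 24 > Client E 20 > Client Y 19 > Client T 11 > Client F 8 > Client P 2.
Client S: +190 to 190 (cap) → 30 left.
Client E: +30 to 60 (cap) → 0 left.
Total = 19×10 + 8×10 + 20×60 + 24×190 = 6030.

6030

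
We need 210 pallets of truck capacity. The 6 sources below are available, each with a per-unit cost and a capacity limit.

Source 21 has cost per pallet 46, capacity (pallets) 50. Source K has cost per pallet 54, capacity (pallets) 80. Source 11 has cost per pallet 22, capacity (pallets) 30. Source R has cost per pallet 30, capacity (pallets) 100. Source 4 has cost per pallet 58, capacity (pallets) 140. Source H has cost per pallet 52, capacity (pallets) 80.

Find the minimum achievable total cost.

Use sources in increasing cost order.
Take 30 from Source 11 at 22 — need 180 more.
Source R at 30: take all 100 pallets — 80 still needed.
Source 21 at 46: take all 50 pallets — 30 still needed.
Source H (52): take the remaining 30 — done.
Source K, Source 4: unused.
Cost = 30×22 + 100×30 + 50×46 + 30×52 = 7520.

7520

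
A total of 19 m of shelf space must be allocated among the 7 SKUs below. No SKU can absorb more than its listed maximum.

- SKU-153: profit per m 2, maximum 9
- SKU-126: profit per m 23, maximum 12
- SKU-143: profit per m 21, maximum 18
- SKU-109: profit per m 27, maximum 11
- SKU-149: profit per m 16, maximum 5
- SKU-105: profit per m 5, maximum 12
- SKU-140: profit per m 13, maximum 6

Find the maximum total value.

481

Highest profit per m first: SKU-109 27 > SKU-126 23 > SKU-143 21 > SKU-149 16 > SKU-140 13 > SKU-105 5 > SKU-153 2.
Give SKU-109 11 to hit its cap of 11 — 8 left.
SKU-126 has room for 12 but only 8 remain, so it gets 8.
Total = 23×8 + 27×11 = 481.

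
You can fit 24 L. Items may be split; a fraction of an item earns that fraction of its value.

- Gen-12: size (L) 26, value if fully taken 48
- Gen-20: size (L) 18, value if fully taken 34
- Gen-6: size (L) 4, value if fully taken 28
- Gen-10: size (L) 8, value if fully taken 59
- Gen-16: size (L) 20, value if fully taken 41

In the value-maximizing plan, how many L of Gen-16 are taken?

12

Sort by value density: Gen-10 59/8≈7.38, Gen-6 28/4≈7, Gen-16 41/20≈2.05, Gen-20 34/18≈1.89, Gen-12 48/26≈1.85.
Take all of Gen-10 (8 L, value 59) → 16 L left.
Gen-6: take in full, 4 L for value 28 → 12 left.
Only 12 L remain; take 12/20 of Gen-16 for value 41×12/20 = 24.6.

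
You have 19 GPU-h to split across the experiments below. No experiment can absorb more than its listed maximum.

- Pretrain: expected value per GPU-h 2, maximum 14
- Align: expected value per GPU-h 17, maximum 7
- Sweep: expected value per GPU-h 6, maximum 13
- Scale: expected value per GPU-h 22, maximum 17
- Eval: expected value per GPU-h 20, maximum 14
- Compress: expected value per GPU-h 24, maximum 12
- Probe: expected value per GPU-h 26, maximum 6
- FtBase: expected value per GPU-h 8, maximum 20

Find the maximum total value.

466

Highest expected value per GPU-h first: Probe 26 > Compress 24 > Scale 22 > Eval 20 > Align 17 > FtBase 8 > Sweep 6 > Pretrain 2.
Probe: +6 to 6 (cap) — 13 left.
Compress: +12 to 12 (cap) — 1 left.
Scale has room for 17 but only 1 remain, so it gets 1.
Total = 22×1 + 24×12 + 26×6 = 466.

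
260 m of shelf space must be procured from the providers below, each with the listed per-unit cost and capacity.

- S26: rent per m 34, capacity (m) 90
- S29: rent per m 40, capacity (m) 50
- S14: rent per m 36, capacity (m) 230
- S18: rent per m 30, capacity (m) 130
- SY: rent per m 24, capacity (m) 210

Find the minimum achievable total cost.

Fill from the cheapest provider first.
SY at 24: take all 210 m — 50 still needed.
Take 50 from S18 at 30 to finish.
S26, S14, S29: unused.
Cost = 210×24 + 50×30 = 6540.

6540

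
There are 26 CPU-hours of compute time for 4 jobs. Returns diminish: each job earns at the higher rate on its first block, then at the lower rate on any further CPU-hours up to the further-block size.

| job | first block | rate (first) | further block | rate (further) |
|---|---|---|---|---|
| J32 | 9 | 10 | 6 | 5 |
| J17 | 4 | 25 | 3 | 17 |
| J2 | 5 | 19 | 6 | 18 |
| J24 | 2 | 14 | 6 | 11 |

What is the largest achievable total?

448

Treat each block as its own option and order by rate: J17/tier1 25 > J2/tier1 19 > J2/tier2 18 > J17/tier2 17 > J24/tier1 14 > J24/tier2 11 > J32/tier1 10 > J32/tier2 5.
J17/tier1 (25): +4 — 22 left.
Fill J2 tier1 block (5 at 19) — 17 left.
Fill J2 tier2 block (6 at 18) — 11 left.
Fill J17 tier2 block (3 at 17) — 8 left.
Fill J24 tier1 block (2 at 14) — 6 left.
J24 tier2 at 11: fill all 6 — 0 left.
Total = 25×4 + 19×5 + 18×6 + 17×3 + 14×2 + 11×6 = 448.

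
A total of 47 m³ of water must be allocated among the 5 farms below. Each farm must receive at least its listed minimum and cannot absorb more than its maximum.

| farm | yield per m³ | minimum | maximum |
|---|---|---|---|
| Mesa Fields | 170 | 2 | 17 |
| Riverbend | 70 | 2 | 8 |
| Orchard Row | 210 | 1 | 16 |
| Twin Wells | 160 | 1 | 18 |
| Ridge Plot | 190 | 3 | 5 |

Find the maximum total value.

Meeting every minimum uses 2+2+1+1+3 = 9 m³, leaving 38.
Highest yield per m³ first: Orchard Row 210 > Ridge Plot 190 > Mesa Fields 170 > Twin Wells 160 > Riverbend 70.
Orchard Row takes 15 more to reach its cap of 16 — 23 left.
Ridge Plot: +2 to 5 (cap) — 21 left.
Mesa Fields takes 15 more to reach its cap of 17 — 6 left.
Only 6 left; Twin Wells takes them to reach 7.
Total = 170×17 + 70×2 + 210×16 + 160×7 + 190×5 = 8460.

8460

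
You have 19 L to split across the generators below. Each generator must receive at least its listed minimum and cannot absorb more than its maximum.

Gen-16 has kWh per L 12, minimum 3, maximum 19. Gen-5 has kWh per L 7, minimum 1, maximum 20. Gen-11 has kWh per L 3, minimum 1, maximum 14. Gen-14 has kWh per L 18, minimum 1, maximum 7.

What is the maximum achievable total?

Meeting every minimum uses 3+1+1+1 = 6 L, leaving 13.
Rank by kWh per L: Gen-14 18 > Gen-16 12 > Gen-5 7 > Gen-11 3.
Gen-14 takes 6 more to reach its cap of 7 — 7 left.
Gen-16: +7 (room for 16) → 10. Pool exhausted.
Total = 12×10 + 7×1 + 3×1 + 18×7 = 256.

256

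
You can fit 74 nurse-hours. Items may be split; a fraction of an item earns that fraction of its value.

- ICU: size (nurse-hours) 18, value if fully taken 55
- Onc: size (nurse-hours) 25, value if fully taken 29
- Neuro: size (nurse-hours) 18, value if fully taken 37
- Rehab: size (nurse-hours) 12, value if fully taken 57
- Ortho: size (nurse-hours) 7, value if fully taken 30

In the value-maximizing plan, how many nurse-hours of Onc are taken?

19

Rank by value-to-size ratio: Rehab 57/12≈4.75, Ortho 30/7≈4.29, ICU 55/18≈3.06, Neuro 37/18≈2.06, Onc 29/25≈1.16.
All 12 nurse-hours of Rehab fit (value 57) — 62 remain.
All 7 nurse-hours of Ortho fit (value 30) — 55 remain.
All 18 nurse-hours of ICU fit (value 55) — 37 remain.
Take all of Neuro (18 nurse-hours, value 37) — 19 nurse-hours left.
Fill the last 19 nurse-hours with part of Onc: 19/25 of it earns 22.04.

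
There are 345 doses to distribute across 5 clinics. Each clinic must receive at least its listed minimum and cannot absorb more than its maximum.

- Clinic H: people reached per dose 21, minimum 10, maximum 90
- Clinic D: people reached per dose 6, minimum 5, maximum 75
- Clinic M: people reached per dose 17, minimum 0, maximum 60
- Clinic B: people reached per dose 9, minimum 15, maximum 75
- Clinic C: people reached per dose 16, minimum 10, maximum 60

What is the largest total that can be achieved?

Meeting every minimum uses 10+5+0+15+10 = 40 doses, leaving 305.
Rank by people reached per dose: Clinic H 21 > Clinic M 17 > Clinic C 16 > Clinic B 9 > Clinic D 6.
Clinic H: +80 to 90 (cap) ; 225 left.
Give Clinic M 60 more to hit its cap of 60 ; 165 left.
Clinic C: +50 to 60 (cap) ; 115 left.
Clinic B: +60 to 75 (cap) ; 55 left.
Clinic D: +55 (room for 70) → 60. Pool exhausted.
Total = 21×90 + 6×60 + 17×60 + 9×75 + 16×60 = 4905.

4905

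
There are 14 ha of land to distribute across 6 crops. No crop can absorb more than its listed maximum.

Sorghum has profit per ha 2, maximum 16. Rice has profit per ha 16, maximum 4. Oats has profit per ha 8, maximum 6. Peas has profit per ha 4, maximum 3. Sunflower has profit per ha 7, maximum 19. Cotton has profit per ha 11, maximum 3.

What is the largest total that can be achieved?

152

Order the crops by profit per ha: Rice 16 > Cotton 11 > Oats 8 > Sunflower 7 > Peas 4 > Sorghum 2.
Rice: +4 to 4 (cap) → 10 left.
Cotton: +3 to 3 (cap) → 7 left.
Oats: +6 to 6 (cap) → 1 left.
Only 1 left; Sunflower takes them to reach 1.
Total = 16×4 + 8×6 + 7×1 + 11×3 = 152.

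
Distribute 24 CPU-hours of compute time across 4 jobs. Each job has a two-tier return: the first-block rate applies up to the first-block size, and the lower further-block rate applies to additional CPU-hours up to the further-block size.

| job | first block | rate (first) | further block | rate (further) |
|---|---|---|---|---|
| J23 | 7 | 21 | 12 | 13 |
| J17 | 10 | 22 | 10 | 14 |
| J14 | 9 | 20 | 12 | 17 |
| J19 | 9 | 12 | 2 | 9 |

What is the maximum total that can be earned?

Order all 8 blocks by rate: J17/first 22 > J23/first 21 > J14/first 20 > J14/second 17 > J17/second 14 > J23/second 13 > J19/first 12 > J19/second 9.
J17 first at 22: fill all 10 ; 14 left.
Fill J23 first block (7 at 21) ; 7 left.
7 remain; put them into J14 first at 20.
Total = 22×10 + 21×7 + 20×7 = 507.

507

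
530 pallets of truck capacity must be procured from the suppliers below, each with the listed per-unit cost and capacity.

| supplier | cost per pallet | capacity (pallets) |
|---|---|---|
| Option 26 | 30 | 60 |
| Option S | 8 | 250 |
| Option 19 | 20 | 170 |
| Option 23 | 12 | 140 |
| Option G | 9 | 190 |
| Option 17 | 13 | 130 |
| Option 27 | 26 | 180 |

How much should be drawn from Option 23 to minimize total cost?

Cheapest first:
Take 250 from Option S at 8 — need 280 more.
Option G (9): use full 190 — 90 pallets to go.
Take 90 from Option 23 at 12 to finish.
Option 17, Option 19, Option 27, Option 26: unused.

90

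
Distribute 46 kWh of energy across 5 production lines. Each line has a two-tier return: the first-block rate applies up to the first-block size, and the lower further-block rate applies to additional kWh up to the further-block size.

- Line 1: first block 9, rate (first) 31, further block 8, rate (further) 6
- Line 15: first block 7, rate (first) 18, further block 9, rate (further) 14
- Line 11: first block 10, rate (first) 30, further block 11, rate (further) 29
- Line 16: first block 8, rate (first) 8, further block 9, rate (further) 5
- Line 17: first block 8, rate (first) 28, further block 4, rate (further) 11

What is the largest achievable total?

Rank every tier by rate: Line 1/first 31 > Line 11/first 30 > Line 11/second 29 > Line 17/first 28 > Line 15/first 18 > Line 15/second 14 > Line 17/second 11 > Line 16/first 8 > Line 1/second 6 > Line 16/second 5.
Fill Line 1 first block (9 at 31) ; 37 left.
Fill Line 11 first block (10 at 30) ; 27 left.
Fill Line 11 second block (11 at 29) ; 16 left.
Line 17/first (28): +8 ; 8 left.
Line 15/first (18): +7 ; 1 left.
Line 15/second: +1 of 9 at 14; pool empty.
Total = 31×9 + 30×10 + 29×11 + 28×8 + 18×7 + 14×1 = 1262.

1262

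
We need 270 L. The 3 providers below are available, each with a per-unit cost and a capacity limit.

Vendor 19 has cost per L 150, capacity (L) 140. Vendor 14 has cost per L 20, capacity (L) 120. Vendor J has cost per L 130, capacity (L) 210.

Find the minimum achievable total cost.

21900

Fill from the cheapest provider first.
Vendor 14 (20): use full 120 → 150 L to go.
Vendor J at 130: take 150 of its 210 → requirement met.
Vendor 19: unused.
Cost = 120×20 + 150×130 = 21900.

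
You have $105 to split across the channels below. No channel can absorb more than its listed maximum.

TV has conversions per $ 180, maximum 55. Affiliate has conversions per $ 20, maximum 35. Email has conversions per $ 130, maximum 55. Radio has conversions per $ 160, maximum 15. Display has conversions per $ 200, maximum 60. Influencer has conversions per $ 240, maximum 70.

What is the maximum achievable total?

23800

Order the channels by conversions per $: Influencer 240 > Display 200 > TV 180 > Radio 160 > Email 130 > Affiliate 20.
Give Influencer 70 to hit its cap of 70 — 35 left.
Display has room for 60 but only 35 remain, so it gets 35.
Total = 200×35 + 240×70 = 23800.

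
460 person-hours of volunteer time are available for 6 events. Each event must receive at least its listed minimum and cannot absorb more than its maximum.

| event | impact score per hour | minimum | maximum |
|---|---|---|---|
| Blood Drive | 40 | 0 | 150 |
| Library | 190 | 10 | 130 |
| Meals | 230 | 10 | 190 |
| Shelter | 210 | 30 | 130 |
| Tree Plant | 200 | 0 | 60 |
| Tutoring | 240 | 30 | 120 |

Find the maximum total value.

Meeting every minimum uses 0+10+10+30+0+30 = 80 person-hours, leaving 380.
Rank by impact score per hour: Tutoring 240 > Meals 230 > Shelter 210 > Tree Plant 200 > Library 190 > Blood Drive 40.
Tutoring: +90 to 120 (cap) ; 290 left.
Meals: +180 to 190 (cap) ; 110 left.
Shelter takes 100 more to reach its cap of 130 ; 10 left.
Tree Plant: +10 (room for 60) → 10. Pool exhausted.
Total = 190×10 + 230×190 + 210×130 + 200×10 + 240×120 = 103700.

103700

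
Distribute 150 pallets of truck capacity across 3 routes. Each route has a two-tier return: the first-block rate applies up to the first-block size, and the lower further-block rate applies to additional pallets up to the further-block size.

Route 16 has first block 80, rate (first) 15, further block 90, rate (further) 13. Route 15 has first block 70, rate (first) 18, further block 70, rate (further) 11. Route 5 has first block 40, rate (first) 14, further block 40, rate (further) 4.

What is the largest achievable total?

Order all 6 blocks by rate: Route 15/T1 18 > Route 16/T1 15 > Route 5/T1 14 > Route 16/T2 13 > Route 15/T2 11 > Route 5/T2 4.
Route 15/T1 (18): +70 ; 80 left.
Fill Route 16 T1 block (80 at 15) ; 0 left.
Total = 18×70 + 15×80 = 2460.

2460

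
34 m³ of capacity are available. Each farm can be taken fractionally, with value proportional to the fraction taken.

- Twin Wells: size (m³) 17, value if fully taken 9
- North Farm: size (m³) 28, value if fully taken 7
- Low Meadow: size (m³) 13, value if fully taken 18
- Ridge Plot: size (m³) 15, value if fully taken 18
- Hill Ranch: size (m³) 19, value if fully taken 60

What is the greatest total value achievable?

Best value per unit of size first: Hill Ranch 60/19≈3.16, Low Meadow 18/13≈1.38, Ridge Plot 18/15≈1.2, Twin Wells 9/17≈0.529, North Farm 7/28≈0.25.
Hill Ranch: take in full, 19 m³ for value 60 → 15 left.
Low Meadow: take in full, 13 m³ for value 18 → 2 left.
Fill the last 2 m³ with part of Ridge Plot: 2/15 of it earns 2.4.
Total value = 80.4.

80.4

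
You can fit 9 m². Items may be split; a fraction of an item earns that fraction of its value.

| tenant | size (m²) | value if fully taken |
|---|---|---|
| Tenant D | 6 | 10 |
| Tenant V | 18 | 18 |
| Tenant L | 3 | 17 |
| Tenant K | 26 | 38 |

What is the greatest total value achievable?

27

Rank by value-to-size ratio: Tenant L 17/3≈5.67, Tenant D 10/6≈1.67, Tenant K 38/26≈1.46, Tenant V 18/18≈1.
Tenant L: take in full, 3 m² for value 17 → 6 left.
Take all of Tenant D (6 m², value 10) → 0 m² left.
Total value = 27.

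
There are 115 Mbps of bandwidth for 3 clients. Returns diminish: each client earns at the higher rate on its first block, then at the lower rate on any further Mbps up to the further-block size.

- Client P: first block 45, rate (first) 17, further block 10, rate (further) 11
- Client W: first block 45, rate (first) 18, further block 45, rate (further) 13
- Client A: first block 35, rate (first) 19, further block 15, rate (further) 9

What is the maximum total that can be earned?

2070

Rank every tier by rate: Client A/tier1 19 > Client W/tier1 18 > Client P/tier1 17 > Client W/tier2 13 > Client P/tier2 11 > Client A/tier2 9.
Fill Client A tier1 block (35 at 19) — 80 left.
Client W tier1 at 18: fill all 45 — 35 left.
Client P/tier1: +35 of 45 at 17; pool empty.
Total = 19×35 + 18×45 + 17×35 = 2070.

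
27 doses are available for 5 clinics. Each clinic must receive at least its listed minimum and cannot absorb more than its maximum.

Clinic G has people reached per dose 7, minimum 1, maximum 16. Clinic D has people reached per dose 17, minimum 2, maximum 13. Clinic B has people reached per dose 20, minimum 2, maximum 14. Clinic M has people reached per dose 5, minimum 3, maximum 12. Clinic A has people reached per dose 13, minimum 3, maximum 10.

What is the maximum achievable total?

Meeting every minimum uses 1+2+2+3+3 = 11 doses, leaving 16.
Order the clinics by people reached per dose: Clinic B 20 > Clinic D 17 > Clinic A 13 > Clinic G 7 > Clinic M 5.
Clinic B takes 12 more to reach its cap of 14 — 4 left.
Only 4 left; Clinic D takes them to reach 6.
Total = 7×1 + 17×6 + 20×14 + 5×3 + 13×3 = 443.

443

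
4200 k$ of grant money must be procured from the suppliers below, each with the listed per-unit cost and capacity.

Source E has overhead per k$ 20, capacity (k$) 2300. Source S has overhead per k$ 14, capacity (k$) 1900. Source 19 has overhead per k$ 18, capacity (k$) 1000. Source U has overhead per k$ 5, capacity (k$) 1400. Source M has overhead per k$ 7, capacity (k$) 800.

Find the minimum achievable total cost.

Cheapest first:
Source U (5): use full 1400 — 2800 k$ to go.
Take 800 from Source M at 7 — need 2000 more.
Source S at 14: take all 1900 k$ — 100 still needed.
Take 100 from Source 19 at 18 to finish.
Source E: unused.
Cost = 1400×5 + 800×7 + 1900×14 + 100×18 = 41000.

41000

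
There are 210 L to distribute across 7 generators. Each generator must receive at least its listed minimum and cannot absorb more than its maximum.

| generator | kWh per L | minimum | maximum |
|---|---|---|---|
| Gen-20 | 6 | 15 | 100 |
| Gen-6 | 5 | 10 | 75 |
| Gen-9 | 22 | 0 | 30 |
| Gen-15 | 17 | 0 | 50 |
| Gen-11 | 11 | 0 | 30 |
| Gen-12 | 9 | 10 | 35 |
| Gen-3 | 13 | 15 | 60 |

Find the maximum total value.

Meeting every minimum uses 15+10+0+0+0+10+15 = 50 L, leaving 160.
Rank by kWh per L: Gen-9 22 > Gen-15 17 > Gen-3 13 > Gen-11 11 > Gen-12 9 > Gen-20 6 > Gen-6 5.
Gen-9 takes 30 more to reach its cap of 30 → 130 left.
Gen-15: +50 to 50 (cap) → 80 left.
Give Gen-3 45 more to hit its cap of 60 → 35 left.
Gen-11: +30 to 30 (cap) → 5 left.
Gen-12: +5 (room for 25) → 15. Pool exhausted.
Total = 6×15 + 5×10 + 22×30 + 17×50 + 11×30 + 9×15 + 13×60 = 2895.

2895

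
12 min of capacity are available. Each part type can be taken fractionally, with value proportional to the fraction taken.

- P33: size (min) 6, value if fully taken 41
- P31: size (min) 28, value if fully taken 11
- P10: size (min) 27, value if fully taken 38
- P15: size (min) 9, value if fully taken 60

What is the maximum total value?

81

Sort by value density: P33 41/6≈6.83, P15 60/9≈6.67, P10 38/27≈1.41, P31 11/28≈0.393.
Take all of P33 (6 min, value 41) ; 6 min left.
6 min left: a 6/9 share of P15 gives 60×6/9 = 40.
Total value = 81.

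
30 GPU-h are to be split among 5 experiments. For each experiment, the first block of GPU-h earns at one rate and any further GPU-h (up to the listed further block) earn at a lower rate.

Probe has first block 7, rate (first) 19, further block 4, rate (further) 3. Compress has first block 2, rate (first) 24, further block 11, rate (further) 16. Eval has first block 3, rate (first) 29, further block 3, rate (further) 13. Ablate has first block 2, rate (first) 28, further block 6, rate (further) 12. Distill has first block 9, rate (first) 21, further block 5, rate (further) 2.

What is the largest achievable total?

Rank every tier by rate: Eval/tier1 29 > Ablate/tier1 28 > Compress/tier1 24 > Distill/tier1 21 > Probe/tier1 19 > Compress/tier2 16 > Eval/tier2 13 > Ablate/tier2 12 > Probe/tier2 3 > Distill/tier2 2.
Fill Eval tier1 block (3 at 29) → 27 left.
Fill Ablate tier1 block (2 at 28) → 25 left.
Compress/tier1 (24): +2 → 23 left.
Fill Distill tier1 block (9 at 21) → 14 left.
Probe/tier1 (19): +7 → 7 left.
Compress/tier2: +7 of 11 at 16; pool empty.
Total = 29×3 + 28×2 + 24×2 + 21×9 + 19×7 + 16×7 = 625.

625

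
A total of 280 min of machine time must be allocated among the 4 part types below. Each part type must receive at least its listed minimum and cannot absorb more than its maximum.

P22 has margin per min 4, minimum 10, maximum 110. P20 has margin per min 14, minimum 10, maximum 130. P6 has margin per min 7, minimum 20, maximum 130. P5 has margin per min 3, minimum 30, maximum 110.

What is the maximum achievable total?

2720

Meeting every minimum uses 10+10+20+30 = 70 min, leaving 210.
Rank by margin per min: P20 14 > P6 7 > P22 4 > P5 3.
P20 takes 120 more to reach its cap of 130 → 90 left.
Only 90 left; P6 takes them to reach 110.
Total = 4×10 + 14×130 + 7×110 + 3×30 = 2720.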